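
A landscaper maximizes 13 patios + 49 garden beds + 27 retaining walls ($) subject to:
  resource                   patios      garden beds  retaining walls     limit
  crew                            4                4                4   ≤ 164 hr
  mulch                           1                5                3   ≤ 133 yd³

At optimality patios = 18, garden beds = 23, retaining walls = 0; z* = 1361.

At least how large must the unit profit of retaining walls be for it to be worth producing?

At the optimum: crew uses 164 of 164 (binding); mulch uses 133 of 133 (binding).
The binding rows give the dual system: 4·y_crew + 1·y_mulch = 13 and 4·y_crew + 5·y_mulch = 49.
Solving: y_crew = 1, y_mulch = 9.
retaining walls enters the basis when its profit ≥ yᵀa₃ = 1·4 + 9·3 = 31.

31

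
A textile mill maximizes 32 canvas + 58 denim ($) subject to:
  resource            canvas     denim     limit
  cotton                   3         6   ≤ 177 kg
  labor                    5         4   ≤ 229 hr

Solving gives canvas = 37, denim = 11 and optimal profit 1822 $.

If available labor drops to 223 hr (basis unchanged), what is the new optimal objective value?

1816

At the optimum: cotton uses 177 of 177 (binding); labor uses 229 of 229 (binding).
Dual feasibility on the basic columns requires 3·y_cotton + 5·y_labor = 32, 6·y_cotton + 4·y_labor = 58.
This yields shadow prices y_cotton = 9, y_labor = 1.
Δz = y_labor·Δb = 1 × (-6) = -6, so new z* = 1822 − 6 = 1816.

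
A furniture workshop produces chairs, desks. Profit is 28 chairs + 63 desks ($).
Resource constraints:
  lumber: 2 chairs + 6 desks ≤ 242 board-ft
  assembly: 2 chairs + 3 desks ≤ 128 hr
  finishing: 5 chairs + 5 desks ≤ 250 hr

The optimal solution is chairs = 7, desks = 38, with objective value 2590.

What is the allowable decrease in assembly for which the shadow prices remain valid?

7

Binding constraints: lumber, assembly. The basis is B = [[2,6],[2,3]] with det -6.
Per unit decrease in assembly, x* moves by d = (-1, 0.3333).
The basis stays optimal until chairs reaches 0; allowable decrease = 7 hr.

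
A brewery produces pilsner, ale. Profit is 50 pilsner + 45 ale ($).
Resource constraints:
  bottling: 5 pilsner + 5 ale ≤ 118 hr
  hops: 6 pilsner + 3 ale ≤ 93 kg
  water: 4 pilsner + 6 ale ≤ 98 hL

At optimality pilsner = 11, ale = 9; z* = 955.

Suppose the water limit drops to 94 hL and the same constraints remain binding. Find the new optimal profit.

At the optimum: bottling uses 100 of 118 (slack = 18); hops uses 93 of 93 (binding); water uses 98 of 98 (binding).
Slack constraints have shadow price 0 (complementary slackness).
Dual feasibility on the basic columns requires 6·y_hops + 4·y_water = 50, 3·y_hops + 6·y_water = 45.
This yields shadow prices y_hops = 5, y_water = 5.
Δz = y_water·Δb = 5 × (-4) = -20, so new z* = 955 − 20 = 935.

935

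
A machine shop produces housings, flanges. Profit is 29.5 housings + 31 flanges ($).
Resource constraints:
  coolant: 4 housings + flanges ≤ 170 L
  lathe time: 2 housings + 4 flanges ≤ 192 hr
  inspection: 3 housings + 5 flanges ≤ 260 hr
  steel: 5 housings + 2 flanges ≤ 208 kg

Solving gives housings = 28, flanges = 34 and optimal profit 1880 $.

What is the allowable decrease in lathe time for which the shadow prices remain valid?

108.8

Binding constraints: lathe time, steel. The basis is B = [[2,4],[5,2]] with det -16.
Per unit decrease in lathe time, x* moves by d = (0.125, -0.3125).
The basis stays optimal until flanges reaches 0; allowable decrease = 108.8 hr.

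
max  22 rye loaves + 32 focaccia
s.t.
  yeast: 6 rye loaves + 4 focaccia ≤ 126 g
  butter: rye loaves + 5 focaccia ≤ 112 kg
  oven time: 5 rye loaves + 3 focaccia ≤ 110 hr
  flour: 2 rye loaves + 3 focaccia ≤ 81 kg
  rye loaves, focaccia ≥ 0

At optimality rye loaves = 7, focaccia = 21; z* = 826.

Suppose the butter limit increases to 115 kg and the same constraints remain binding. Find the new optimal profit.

838

Binding: yeast and butter. Non-binding: oven time (12 unused), flour (4 unused).
Since oven time, flour are not tight, their duals are 0.
The binding rows give the dual system: 6·y_yeast + 1·y_butter = 22 and 4·y_yeast + 5·y_butter = 32.
Solving: y_yeast = 3, y_butter = 4.
Δz = y_butter·Δb = 4 × (3) = 12, so new z* = 826 + 12 = 838.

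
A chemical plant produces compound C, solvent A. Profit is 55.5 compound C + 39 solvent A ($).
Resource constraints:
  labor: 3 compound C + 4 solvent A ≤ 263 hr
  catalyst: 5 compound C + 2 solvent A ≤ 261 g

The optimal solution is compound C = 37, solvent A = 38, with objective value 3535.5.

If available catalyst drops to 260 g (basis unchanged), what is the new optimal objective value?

Check each constraint at x*: labor 263/263 (tight); catalyst 261/261 (tight).
The binding rows give the dual system: 3·y_labor + 5·y_catalyst = 55.5 and 4·y_labor + 2·y_catalyst = 39.
Solving: y_labor = 6, y_catalyst = 7.5.
Δz = y_catalyst·Δb = 7.5 × (-1) = -7.5, so new z* = 3535.5 − 7.5 = 3528.

3528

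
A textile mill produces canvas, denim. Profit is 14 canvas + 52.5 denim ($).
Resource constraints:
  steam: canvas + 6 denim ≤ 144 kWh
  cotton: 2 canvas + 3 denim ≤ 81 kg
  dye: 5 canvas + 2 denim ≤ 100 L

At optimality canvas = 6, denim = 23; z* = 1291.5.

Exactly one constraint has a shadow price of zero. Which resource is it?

steam: 144/144 (binding)
cotton: 81/81 (binding)
dye: 76/100 (slack 24)
By complementary slackness, a constraint with positive slack has shadow price 0 → dye.

dye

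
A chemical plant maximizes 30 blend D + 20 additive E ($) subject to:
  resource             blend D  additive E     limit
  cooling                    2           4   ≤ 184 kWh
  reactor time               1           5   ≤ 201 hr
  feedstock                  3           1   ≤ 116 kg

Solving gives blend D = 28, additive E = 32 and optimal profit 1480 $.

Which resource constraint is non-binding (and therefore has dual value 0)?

reactor time

cooling: 184/184 (binding)
reactor time: 188/201 (slack 13)
feedstock: 116/116 (binding)
By complementary slackness, a constraint with positive slack has shadow price 0 → reactor time.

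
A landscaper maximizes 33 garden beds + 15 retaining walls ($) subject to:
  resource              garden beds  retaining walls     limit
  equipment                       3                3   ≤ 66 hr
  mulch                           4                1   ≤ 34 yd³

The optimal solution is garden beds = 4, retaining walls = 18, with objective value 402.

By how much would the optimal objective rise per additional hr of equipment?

3

At the optimum: equipment uses 66 of 66 (binding); mulch uses 34 of 34 (binding).
From A_Bᵀ y = c: 3·y_equipment + 4·y_mulch = 33; 3·y_equipment + 1·y_mulch = 15.
This yields shadow prices y_equipment = 3, y_mulch = 6.
Shadow price of equipment = 3.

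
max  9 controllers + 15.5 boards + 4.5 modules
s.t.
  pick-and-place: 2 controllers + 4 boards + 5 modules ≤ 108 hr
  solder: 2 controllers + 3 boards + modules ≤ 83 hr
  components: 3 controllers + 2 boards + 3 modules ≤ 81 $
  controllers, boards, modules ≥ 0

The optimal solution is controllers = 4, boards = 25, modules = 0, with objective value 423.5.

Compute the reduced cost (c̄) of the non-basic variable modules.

-8

At the optimum: pick-and-place uses 108 of 108 (binding); solder uses 83 of 83 (binding); components uses 62 of 81 (slack = 19).
Slack constraints have shadow price 0 (complementary slackness).
The binding rows give the dual system: 2·y_pick-and-place + 2·y_solder = 9 and 4·y_pick-and-place + 3·y_solder = 15.5.
→ y_pick-and-place = 2 and y_solder = 2.5.
Reduced cost of modules: c₃ − yᵀa₃ = 4.5 − (2·5 + 2.5·1) = 4.5 − 12.5 = -8.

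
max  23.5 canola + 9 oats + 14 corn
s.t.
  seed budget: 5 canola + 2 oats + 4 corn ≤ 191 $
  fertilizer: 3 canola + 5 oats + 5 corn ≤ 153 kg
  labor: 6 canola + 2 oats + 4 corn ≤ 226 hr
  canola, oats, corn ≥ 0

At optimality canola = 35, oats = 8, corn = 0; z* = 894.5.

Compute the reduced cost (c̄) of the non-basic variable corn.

Check each constraint at x*: seed budget 191/191 (tight); fertilizer 145/153 (slack 8); labor 226/226 (tight).
Since fertilizer is not tight, its dual is 0.
The binding rows give the dual system: 5·y_seed budget + 6·y_labor = 23.5 and 2·y_seed budget + 2·y_labor = 9.
This yields shadow prices y_seed budget = 3.5, y_labor = 1.
Reduced cost of corn: c₃ − yᵀa₃ = 14 − (3.5·4 + 1·4) = 14 − 18 = -4.

-4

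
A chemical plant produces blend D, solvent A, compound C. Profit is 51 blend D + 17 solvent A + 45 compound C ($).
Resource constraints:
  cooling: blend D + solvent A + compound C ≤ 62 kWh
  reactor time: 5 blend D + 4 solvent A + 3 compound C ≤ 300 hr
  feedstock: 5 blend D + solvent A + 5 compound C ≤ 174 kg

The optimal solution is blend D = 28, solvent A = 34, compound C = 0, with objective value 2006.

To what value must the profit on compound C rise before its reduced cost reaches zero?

51

Check each constraint at x*: cooling 62/62 (tight); reactor time 276/300 (slack 24); feedstock 174/174 (tight).
Slack constraints have shadow price 0 (complementary slackness).
The binding rows give the dual system: 1·y_cooling + 5·y_feedstock = 51 and 1·y_cooling + 1·y_feedstock = 17.
→ y_cooling = 8.5 and y_feedstock = 8.5.
compound C enters the basis when its profit ≥ yᵀa₃ = 8.5·1 + 8.5·5 = 51.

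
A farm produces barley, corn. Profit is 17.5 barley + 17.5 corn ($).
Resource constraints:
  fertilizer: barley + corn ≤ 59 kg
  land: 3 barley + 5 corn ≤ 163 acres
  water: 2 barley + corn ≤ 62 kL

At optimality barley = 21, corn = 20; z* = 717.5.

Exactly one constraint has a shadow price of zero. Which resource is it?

fertilizer: 41/59 (slack 18)
land: 163/163 (binding)
water: 62/62 (binding)
By complementary slackness, a constraint with positive slack has shadow price 0 → fertilizer.

fertilizer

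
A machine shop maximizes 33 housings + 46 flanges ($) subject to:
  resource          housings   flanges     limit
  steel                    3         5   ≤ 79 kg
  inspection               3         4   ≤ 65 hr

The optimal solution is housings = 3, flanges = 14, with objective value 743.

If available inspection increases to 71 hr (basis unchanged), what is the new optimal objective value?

Both steel and inspection are binding at x*.
The binding rows give the dual system: 3·y_steel + 3·y_inspection = 33 and 5·y_steel + 4·y_inspection = 46.
Solving: y_steel = 2, y_inspection = 9.
Δz = y_inspection·Δb = 9 × (6) = 54, so new z* = 743 + 54 = 797.

797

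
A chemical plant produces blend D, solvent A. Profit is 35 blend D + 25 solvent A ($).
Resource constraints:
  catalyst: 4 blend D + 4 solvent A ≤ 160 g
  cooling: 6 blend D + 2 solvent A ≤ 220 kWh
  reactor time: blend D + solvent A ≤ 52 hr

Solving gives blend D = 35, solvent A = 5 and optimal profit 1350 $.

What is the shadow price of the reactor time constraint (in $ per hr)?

Check each constraint at x*: catalyst 160/160 (tight); cooling 220/220 (tight); reactor time 40/52 (slack 12).
Since reactor time is not tight, its dual is 0.
The binding rows give the dual system: 4·y_catalyst + 6·y_cooling = 35 and 4·y_catalyst + 2·y_cooling = 25.
Solving: y_catalyst = 5, y_cooling = 2.5.
Shadow price of reactor time = 0.

0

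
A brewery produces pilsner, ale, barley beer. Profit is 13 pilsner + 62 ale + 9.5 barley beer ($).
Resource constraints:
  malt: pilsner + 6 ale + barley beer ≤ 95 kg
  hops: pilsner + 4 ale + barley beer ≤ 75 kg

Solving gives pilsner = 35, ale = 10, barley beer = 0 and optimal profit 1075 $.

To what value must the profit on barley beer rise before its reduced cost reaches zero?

At the optimum: malt uses 95 of 95 (binding); hops uses 75 of 75 (binding).
From A_Bᵀ y = c: 1·y_malt + 1·y_hops = 13; 6·y_malt + 4·y_hops = 62.
→ y_malt = 5 and y_hops = 8.
barley beer enters the basis when its profit ≥ yᵀa₃ = 5·1 + 8·1 = 13.

13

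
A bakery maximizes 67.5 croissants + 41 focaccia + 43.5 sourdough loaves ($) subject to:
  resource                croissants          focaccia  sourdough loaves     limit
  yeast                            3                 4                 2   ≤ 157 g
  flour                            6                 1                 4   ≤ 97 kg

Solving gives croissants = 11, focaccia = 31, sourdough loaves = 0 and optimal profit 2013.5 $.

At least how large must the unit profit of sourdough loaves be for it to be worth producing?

Check each constraint at x*: yeast 157/157 (tight); flour 97/97 (tight).
Dual feasibility on the basic columns requires 3·y_yeast + 6·y_flour = 67.5, 4·y_yeast + 1·y_flour = 41.
Solving: y_yeast = 8.5, y_flour = 7.
sourdough loaves enters the basis when its profit ≥ yᵀa₃ = 8.5·2 + 7·4 = 45.

45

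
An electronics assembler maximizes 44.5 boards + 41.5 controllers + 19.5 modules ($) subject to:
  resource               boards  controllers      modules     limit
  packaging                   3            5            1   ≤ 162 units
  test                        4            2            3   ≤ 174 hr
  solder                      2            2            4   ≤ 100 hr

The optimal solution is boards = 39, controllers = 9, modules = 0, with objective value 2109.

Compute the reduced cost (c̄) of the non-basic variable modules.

-7

Check each constraint at x*: packaging 162/162 (tight); test 174/174 (tight); solder 96/100 (slack 4).
By complementary slackness, y = 0 for the non-binding constraint.
Dual feasibility on the basic columns requires 3·y_packaging + 4·y_test = 44.5, 5·y_packaging + 2·y_test = 41.5.
→ y_packaging = 5.5 and y_test = 7.
Reduced cost of modules: c₃ − yᵀa₃ = 19.5 − (5.5·1 + 7·3) = 19.5 − 26.5 = -7.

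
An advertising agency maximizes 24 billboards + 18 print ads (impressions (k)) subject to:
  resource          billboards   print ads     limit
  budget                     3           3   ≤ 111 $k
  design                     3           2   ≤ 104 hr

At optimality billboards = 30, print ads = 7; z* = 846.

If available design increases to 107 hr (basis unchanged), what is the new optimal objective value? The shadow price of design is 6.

Δb = 3, so new z* = 846 + (6)·(3) = 846 + 18 = 864.

864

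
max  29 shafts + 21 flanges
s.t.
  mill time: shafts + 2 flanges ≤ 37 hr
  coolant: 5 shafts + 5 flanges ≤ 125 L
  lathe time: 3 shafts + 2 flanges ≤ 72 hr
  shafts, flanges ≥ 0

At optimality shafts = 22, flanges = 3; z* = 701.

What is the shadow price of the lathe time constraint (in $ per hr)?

8

Binding: coolant and lathe time. Non-binding: mill time (9 unused).
Slack constraints have shadow price 0 (complementary slackness).
From A_Bᵀ y = c: 5·y_coolant + 3·y_lathe time = 29; 5·y_coolant + 2·y_lathe time = 21.
→ y_coolant = 1 and y_lathe time = 8.
Shadow price of lathe time = 8.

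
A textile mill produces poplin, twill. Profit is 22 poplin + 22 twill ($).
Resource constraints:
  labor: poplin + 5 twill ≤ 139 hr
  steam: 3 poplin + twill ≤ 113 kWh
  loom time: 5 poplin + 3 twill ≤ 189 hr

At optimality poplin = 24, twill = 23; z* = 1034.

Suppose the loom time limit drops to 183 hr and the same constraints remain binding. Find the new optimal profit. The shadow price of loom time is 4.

Δb = -6, so new z* = 1034 + (4)·(-6) = 1034 − 24 = 1010.

1010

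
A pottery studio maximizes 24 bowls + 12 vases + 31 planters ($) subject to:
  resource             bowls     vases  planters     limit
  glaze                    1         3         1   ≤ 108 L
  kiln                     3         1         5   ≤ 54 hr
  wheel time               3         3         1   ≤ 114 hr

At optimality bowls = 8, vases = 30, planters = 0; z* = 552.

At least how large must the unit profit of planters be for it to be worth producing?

32

Check each constraint at x*: glaze 98/108 (slack 10); kiln 54/54 (tight); wheel time 114/114 (tight).
Since glaze is not tight, its dual is 0.
Dual feasibility on the basic columns requires 3·y_kiln + 3·y_wheel time = 24, 1·y_kiln + 3·y_wheel time = 12.
This yields shadow prices y_kiln = 6, y_wheel time = 2.
planters enters the basis when its profit ≥ yᵀa₃ = 6·5 + 2·1 = 32.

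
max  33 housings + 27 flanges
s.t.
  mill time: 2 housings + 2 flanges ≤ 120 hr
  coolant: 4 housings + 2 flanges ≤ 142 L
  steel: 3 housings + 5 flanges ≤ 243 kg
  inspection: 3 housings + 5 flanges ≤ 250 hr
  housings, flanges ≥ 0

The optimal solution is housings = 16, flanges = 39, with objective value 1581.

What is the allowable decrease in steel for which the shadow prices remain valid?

Binding constraints: coolant, steel. The basis is B = [[4,2],[3,5]] with det 14.
Per unit decrease in steel, x* moves by d = (0.1429, -0.2857).
The basis stays optimal until flanges reaches 0; allowable decrease = 136.5 kg.

136.5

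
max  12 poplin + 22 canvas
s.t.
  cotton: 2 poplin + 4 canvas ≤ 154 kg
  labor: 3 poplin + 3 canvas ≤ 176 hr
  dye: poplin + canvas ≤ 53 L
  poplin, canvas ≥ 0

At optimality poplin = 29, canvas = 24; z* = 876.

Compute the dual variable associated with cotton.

Binding: cotton and dye. Non-binding: labor (17 unused).
By complementary slackness, y = 0 for the non-binding constraint.
Dual feasibility on the basic columns requires 2·y_cotton + 1·y_dye = 12, 4·y_cotton + 1·y_dye = 22.
This yields shadow prices y_cotton = 5, y_dye = 2.
Shadow price of cotton = 5.

5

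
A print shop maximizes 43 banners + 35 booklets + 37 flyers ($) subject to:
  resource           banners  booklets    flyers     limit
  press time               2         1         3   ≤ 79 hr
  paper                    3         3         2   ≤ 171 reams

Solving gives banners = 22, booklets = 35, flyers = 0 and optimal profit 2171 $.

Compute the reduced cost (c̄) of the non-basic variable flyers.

Both press time and paper are binding at x*.
From A_Bᵀ y = c: 2·y_press time + 3·y_paper = 43; 1·y_press time + 3·y_paper = 35.
→ y_press time = 8 and y_paper = 9.
Reduced cost of flyers: c₃ − yᵀa₃ = 37 − (8·3 + 9·2) = 37 − 42 = -5.

-5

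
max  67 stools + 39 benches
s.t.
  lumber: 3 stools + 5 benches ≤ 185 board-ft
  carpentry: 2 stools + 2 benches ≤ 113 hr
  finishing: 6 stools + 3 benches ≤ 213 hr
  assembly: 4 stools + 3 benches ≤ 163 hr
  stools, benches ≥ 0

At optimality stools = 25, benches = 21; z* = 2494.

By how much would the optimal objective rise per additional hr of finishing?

7.5

Binding: finishing and assembly. Non-binding: lumber (5 unused), carpentry (21 unused).
By complementary slackness, y = 0 for the non-binding constraints.
The binding rows give the dual system: 6·y_finishing + 4·y_assembly = 67 and 3·y_finishing + 3·y_assembly = 39.
This yields shadow prices y_finishing = 7.5, y_assembly = 5.5.
Shadow price of finishing = 7.5.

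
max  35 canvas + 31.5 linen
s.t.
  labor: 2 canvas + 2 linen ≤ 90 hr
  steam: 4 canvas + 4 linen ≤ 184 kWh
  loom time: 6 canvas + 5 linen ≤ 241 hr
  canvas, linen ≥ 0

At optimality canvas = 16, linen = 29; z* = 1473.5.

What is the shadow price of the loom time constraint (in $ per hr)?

Check each constraint at x*: labor 90/90 (tight); steam 180/184 (slack 4); loom time 241/241 (tight).
Since steam is not tight, its dual is 0.
From A_Bᵀ y = c: 2·y_labor + 6·y_loom time = 35; 2·y_labor + 5·y_loom time = 31.5.
→ y_labor = 7 and y_loom time = 3.5.
Shadow price of loom time = 3.5.

3.5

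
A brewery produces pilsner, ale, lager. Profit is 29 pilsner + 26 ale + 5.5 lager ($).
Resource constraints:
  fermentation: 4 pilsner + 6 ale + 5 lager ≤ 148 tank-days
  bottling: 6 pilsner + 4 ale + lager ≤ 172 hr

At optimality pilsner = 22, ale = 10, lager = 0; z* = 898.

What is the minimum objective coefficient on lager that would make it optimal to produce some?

Check each constraint at x*: fermentation 148/148 (tight); bottling 172/172 (tight).
Dual feasibility on the basic columns requires 4·y_fermentation + 6·y_bottling = 29, 6·y_fermentation + 4·y_bottling = 26.
→ y_fermentation = 2 and y_bottling = 3.5.
lager enters the basis when its profit ≥ yᵀa₃ = 2·5 + 3.5·1 = 13.5.

13.5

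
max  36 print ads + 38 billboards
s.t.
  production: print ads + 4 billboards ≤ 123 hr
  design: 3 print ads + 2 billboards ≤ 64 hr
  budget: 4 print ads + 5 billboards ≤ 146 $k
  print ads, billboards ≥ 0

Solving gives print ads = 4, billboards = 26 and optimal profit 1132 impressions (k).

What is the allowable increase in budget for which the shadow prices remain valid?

Binding constraints: design, budget. The basis is B = [[3,2],[4,5]] with det 7.
Per unit increase in budget, x* moves by d = (-0.2857, 0.4286).
The basis stays optimal until production becomes binding; allowable increase = 10.5 $k.

10.5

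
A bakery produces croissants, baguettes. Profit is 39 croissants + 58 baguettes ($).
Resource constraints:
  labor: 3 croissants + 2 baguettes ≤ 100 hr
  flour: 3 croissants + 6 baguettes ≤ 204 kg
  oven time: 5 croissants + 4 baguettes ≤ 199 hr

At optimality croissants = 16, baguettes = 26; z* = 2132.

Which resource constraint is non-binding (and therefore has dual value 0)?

labor: 100/100 (binding)
flour: 204/204 (binding)
oven time: 184/199 (slack 15)
By complementary slackness, a constraint with positive slack has shadow price 0 → oven time.

oven time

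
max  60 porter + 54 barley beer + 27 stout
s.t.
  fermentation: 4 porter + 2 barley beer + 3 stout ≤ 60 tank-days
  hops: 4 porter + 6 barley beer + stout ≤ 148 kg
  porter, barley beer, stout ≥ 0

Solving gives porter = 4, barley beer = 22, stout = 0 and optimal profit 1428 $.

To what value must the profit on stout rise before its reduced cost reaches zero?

At the optimum: fermentation uses 60 of 60 (binding); hops uses 148 of 148 (binding).
The binding rows give the dual system: 4·y_fermentation + 4·y_hops = 60 and 2·y_fermentation + 6·y_hops = 54.
→ y_fermentation = 9 and y_hops = 6.
stout enters the basis when its profit ≥ yᵀa₃ = 9·3 + 6·1 = 33.

33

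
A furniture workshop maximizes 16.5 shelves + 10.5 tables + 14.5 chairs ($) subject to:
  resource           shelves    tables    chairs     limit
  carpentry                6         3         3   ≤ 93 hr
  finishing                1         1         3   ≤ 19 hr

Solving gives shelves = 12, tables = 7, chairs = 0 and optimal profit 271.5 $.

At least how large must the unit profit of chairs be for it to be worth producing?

Check each constraint at x*: carpentry 93/93 (tight); finishing 19/19 (tight).
From A_Bᵀ y = c: 6·y_carpentry + 1·y_finishing = 16.5; 3·y_carpentry + 1·y_finishing = 10.5.
Solving: y_carpentry = 2, y_finishing = 4.5.
chairs enters the basis when its profit ≥ yᵀa₃ = 2·3 + 4.5·3 = 19.5.

19.5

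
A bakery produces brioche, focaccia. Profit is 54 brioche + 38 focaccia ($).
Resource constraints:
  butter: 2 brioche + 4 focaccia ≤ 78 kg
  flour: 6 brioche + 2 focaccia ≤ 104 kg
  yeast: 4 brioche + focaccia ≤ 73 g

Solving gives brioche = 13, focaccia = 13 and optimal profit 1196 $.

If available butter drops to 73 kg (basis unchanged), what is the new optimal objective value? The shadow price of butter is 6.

Δb = -5, so new z* = 1196 + (6)·(-5) = 1196 − 30 = 1166.

1166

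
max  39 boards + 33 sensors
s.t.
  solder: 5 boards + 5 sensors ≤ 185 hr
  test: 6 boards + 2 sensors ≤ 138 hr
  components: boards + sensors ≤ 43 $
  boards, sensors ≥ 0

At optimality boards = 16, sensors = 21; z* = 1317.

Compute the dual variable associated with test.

Check each constraint at x*: solder 185/185 (tight); test 138/138 (tight); components 37/43 (slack 6).
By complementary slackness, y = 0 for the non-binding constraint.
The binding rows give the dual system: 5·y_solder + 6·y_test = 39 and 5·y_solder + 2·y_test = 33.
→ y_solder = 6 and y_test = 1.5.
Shadow price of test = 1.5.

1.5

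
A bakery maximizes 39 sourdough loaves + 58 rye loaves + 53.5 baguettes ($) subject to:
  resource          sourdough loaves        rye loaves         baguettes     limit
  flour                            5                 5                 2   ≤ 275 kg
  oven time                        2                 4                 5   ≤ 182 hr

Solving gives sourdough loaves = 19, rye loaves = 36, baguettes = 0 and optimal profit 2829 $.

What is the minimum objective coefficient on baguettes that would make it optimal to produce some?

At the optimum: flour uses 275 of 275 (binding); oven time uses 182 of 182 (binding).
From A_Bᵀ y = c: 5·y_flour + 2·y_oven time = 39; 5·y_flour + 4·y_oven time = 58.
This yields shadow prices y_flour = 4, y_oven time = 9.5.
baguettes enters the basis when its profit ≥ yᵀa₃ = 4·2 + 9.5·5 = 55.5.

55.5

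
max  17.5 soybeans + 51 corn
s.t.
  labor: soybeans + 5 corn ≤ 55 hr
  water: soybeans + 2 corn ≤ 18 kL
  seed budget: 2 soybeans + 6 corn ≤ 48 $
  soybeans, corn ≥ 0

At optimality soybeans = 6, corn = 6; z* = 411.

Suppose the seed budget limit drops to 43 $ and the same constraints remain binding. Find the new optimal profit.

371

Binding: water and seed budget. Non-binding: labor (19 unused).
By complementary slackness, y = 0 for the non-binding constraint.
The binding rows give the dual system: 1·y_water + 2·y_seed budget = 17.5 and 2·y_water + 6·y_seed budget = 51.
→ y_water = 1.5 and y_seed budget = 8.
Δz = y_seed budget·Δb = 8 × (-5) = -40, so new z* = 411 − 40 = 371.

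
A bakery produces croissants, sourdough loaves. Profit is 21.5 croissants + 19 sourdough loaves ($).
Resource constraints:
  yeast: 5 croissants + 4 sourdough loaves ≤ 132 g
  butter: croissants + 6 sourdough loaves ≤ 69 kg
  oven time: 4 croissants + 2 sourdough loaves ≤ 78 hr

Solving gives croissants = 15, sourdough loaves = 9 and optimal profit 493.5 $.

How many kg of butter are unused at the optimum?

butter used = 1·15 + 6·9 = 69; slack = 69 − 69 = 0.

0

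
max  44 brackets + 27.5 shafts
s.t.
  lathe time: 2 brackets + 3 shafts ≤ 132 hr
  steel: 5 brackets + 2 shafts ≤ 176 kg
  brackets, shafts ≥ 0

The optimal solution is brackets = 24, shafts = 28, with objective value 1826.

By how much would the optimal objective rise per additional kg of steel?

Check each constraint at x*: lathe time 132/132 (tight); steel 176/176 (tight).
Dual feasibility on the basic columns requires 2·y_lathe time + 5·y_steel = 44, 3·y_lathe time + 2·y_steel = 27.5.
→ y_lathe time = 4.5 and y_steel = 7.
Shadow price of steel = 7.

7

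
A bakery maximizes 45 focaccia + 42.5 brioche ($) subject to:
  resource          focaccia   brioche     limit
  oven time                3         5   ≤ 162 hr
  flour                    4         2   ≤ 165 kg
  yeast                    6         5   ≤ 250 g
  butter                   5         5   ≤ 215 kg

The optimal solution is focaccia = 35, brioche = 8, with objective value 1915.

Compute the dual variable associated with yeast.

2.5

Binding: yeast and butter. Non-binding: oven time (17 unused), flour (9 unused).
Since oven time, flour are not tight, their duals are 0.
Dual feasibility on the basic columns requires 6·y_yeast + 5·y_butter = 45, 5·y_yeast + 5·y_butter = 42.5.
Solving: y_yeast = 2.5, y_butter = 6.
Shadow price of yeast = 2.5.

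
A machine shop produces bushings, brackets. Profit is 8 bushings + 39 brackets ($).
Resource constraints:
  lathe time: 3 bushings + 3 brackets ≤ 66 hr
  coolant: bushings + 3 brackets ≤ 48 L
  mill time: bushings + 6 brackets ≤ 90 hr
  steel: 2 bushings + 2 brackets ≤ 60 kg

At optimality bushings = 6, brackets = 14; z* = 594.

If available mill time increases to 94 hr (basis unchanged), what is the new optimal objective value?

At the optimum: lathe time uses 60 of 66 (slack = 6); coolant uses 48 of 48 (binding); mill time uses 90 of 90 (binding); steel uses 40 of 60 (slack = 20).
Slack constraints have shadow price 0 (complementary slackness).
Dual feasibility on the basic columns requires 1·y_coolant + 1·y_mill time = 8, 3·y_coolant + 6·y_mill time = 39.
This yields shadow prices y_coolant = 3, y_mill time = 5.
Δz = y_mill time·Δb = 5 × (4) = 20, so new z* = 594 + 20 = 614.

614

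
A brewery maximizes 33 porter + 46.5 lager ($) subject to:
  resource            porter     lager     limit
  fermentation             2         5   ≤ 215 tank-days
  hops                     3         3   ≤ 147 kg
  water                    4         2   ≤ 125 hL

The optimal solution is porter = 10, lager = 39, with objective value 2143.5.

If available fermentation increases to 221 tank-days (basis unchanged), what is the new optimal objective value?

2170.5

Binding: fermentation and hops. Non-binding: water (7 unused).
Since water is not tight, its dual is 0.
The binding rows give the dual system: 2·y_fermentation + 3·y_hops = 33 and 5·y_fermentation + 3·y_hops = 46.5.
→ y_fermentation = 4.5 and y_hops = 8.
Δz = y_fermentation·Δb = 4.5 × (6) = 27, so new z* = 2143.5 + 27 = 2170.5.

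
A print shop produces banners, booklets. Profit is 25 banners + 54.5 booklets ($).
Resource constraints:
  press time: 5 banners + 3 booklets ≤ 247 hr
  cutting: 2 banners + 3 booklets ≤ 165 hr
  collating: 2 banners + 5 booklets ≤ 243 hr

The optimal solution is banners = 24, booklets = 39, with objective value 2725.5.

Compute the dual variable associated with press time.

0

At the optimum: press time uses 237 of 247 (slack = 10); cutting uses 165 of 165 (binding); collating uses 243 of 243 (binding).
Slack constraints have shadow price 0 (complementary slackness).
Dual feasibility on the basic columns requires 2·y_cutting + 2·y_collating = 25, 3·y_cutting + 5·y_collating = 54.5.
Solving: y_cutting = 4, y_collating = 8.5.
Shadow price of press time = 0.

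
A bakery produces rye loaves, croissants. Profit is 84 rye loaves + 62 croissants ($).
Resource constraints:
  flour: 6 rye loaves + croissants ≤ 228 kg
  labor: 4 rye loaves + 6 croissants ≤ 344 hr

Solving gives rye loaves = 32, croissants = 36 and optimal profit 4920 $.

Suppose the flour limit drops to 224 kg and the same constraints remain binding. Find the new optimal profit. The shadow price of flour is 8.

4888

Δb = -4, so new z* = 4920 + (8)·(-4) = 4920 − 32 = 4888.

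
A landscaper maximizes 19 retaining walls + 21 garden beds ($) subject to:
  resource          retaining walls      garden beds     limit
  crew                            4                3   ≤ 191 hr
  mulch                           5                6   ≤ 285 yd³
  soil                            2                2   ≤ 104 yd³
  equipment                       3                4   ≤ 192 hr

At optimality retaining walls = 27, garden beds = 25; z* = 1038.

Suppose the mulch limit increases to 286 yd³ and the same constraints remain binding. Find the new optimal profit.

Check each constraint at x*: crew 183/191 (slack 8); mulch 285/285 (tight); soil 104/104 (tight); equipment 181/192 (slack 11).
Since crew, equipment are not tight, their duals are 0.
Dual feasibility on the basic columns requires 5·y_mulch + 2·y_soil = 19, 6·y_mulch + 2·y_soil = 21.
This yields shadow prices y_mulch = 2, y_soil = 4.5.
Δz = y_mulch·Δb = 2 × (1) = 2, so new z* = 1038 + 2 = 1040.

1040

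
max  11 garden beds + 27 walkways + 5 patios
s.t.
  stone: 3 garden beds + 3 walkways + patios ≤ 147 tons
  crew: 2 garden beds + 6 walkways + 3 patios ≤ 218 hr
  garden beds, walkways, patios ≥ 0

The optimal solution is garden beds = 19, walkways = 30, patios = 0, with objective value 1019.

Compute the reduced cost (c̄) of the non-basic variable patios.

-8

Check each constraint at x*: stone 147/147 (tight); crew 218/218 (tight).
The binding rows give the dual system: 3·y_stone + 2·y_crew = 11 and 3·y_stone + 6·y_crew = 27.
Solving: y_stone = 1, y_crew = 4.
Reduced cost of patios: c₃ − yᵀa₃ = 5 − (1·1 + 4·3) = 5 − 13 = -8.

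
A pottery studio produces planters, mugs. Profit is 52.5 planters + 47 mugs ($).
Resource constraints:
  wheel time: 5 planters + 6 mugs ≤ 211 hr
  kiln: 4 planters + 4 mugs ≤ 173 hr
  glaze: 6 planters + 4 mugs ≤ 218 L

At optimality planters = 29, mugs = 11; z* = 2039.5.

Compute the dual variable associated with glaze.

At the optimum: wheel time uses 211 of 211 (binding); kiln uses 160 of 173 (slack = 13); glaze uses 218 of 218 (binding).
Since kiln is not tight, its dual is 0.
The binding rows give the dual system: 5·y_wheel time + 6·y_glaze = 52.5 and 6·y_wheel time + 4·y_glaze = 47.
→ y_wheel time = 4.5 and y_glaze = 5.
Shadow price of glaze = 5.

5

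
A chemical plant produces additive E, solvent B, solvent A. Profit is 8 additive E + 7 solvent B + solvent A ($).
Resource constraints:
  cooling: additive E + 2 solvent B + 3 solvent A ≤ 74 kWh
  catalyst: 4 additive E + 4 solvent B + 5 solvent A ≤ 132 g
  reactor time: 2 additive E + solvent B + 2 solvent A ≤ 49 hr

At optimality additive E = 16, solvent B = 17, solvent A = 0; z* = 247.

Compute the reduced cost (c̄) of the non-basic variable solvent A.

At the optimum: cooling uses 50 of 74 (slack = 24); catalyst uses 132 of 132 (binding); reactor time uses 49 of 49 (binding).
Since cooling is not tight, its dual is 0.
From A_Bᵀ y = c: 4·y_catalyst + 2·y_reactor time = 8; 4·y_catalyst + 1·y_reactor time = 7.
→ y_catalyst = 1.5 and y_reactor time = 1.
Reduced cost of solvent A: c₃ − yᵀa₃ = 1 − (1.5·5 + 1·2) = 1 − 9.5 = -8.5.

-8.5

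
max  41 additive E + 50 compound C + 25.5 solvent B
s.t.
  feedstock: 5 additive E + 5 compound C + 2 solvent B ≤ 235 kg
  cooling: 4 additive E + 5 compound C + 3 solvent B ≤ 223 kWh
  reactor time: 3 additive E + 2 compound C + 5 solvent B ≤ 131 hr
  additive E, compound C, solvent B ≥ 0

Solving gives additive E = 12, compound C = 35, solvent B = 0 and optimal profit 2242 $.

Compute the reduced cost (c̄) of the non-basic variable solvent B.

-3.5

Check each constraint at x*: feedstock 235/235 (tight); cooling 223/223 (tight); reactor time 106/131 (slack 25).
Since reactor time is not tight, its dual is 0.
From A_Bᵀ y = c: 5·y_feedstock + 4·y_cooling = 41; 5·y_feedstock + 5·y_cooling = 50.
This yields shadow prices y_feedstock = 1, y_cooling = 9.
Reduced cost of solvent B: c₃ − yᵀa₃ = 25.5 − (1·2 + 9·3) = 25.5 − 29 = -3.5.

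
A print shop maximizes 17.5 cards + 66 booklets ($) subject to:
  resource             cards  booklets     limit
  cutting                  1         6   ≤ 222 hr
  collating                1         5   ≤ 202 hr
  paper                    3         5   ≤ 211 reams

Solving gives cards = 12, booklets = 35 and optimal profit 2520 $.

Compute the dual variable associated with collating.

0

At the optimum: cutting uses 222 of 222 (binding); collating uses 187 of 202 (slack = 15); paper uses 211 of 211 (binding).
Slack constraints have shadow price 0 (complementary slackness).
Dual feasibility on the basic columns requires 1·y_cutting + 3·y_paper = 17.5, 6·y_cutting + 5·y_paper = 66.
→ y_cutting = 8.5 and y_paper = 3.
Shadow price of collating = 0.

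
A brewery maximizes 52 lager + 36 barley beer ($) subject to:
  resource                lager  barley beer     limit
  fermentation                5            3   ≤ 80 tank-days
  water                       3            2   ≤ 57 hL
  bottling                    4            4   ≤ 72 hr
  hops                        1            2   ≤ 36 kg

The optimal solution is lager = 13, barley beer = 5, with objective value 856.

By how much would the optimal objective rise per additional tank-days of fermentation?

8

Check each constraint at x*: fermentation 80/80 (tight); water 49/57 (slack 8); bottling 72/72 (tight); hops 23/36 (slack 13).
Since water, hops are not tight, their duals are 0.
Dual feasibility on the basic columns requires 5·y_fermentation + 4·y_bottling = 52, 3·y_fermentation + 4·y_bottling = 36.
Solving: y_fermentation = 8, y_bottling = 3.
Shadow price of fermentation = 8.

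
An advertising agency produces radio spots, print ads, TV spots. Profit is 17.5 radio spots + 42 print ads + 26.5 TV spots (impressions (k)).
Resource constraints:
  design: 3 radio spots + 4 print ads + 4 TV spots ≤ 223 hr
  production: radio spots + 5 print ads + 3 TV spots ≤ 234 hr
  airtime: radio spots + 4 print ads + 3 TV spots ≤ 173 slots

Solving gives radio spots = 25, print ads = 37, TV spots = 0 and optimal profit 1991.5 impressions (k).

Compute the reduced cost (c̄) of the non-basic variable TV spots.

-8.5

Binding: design and airtime. Non-binding: production (24 unused).
Since production is not tight, its dual is 0.
The binding rows give the dual system: 3·y_design + 1·y_airtime = 17.5 and 4·y_design + 4·y_airtime = 42.
Solving: y_design = 3.5, y_airtime = 7.
Reduced cost of TV spots: c₃ − yᵀa₃ = 26.5 − (3.5·4 + 7·3) = 26.5 − 35 = -8.5.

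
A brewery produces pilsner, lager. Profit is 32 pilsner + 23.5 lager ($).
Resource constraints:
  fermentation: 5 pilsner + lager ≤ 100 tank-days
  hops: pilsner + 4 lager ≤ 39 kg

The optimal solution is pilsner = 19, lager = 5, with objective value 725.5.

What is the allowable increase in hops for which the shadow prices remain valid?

Binding constraints: fermentation, hops. The basis is B = [[5,1],[1,4]] with det 19.
Per unit increase in hops, x* moves by d = (-0.0526, 0.2632).
The basis stays optimal until pilsner reaches 0; allowable increase = 361 kg.

361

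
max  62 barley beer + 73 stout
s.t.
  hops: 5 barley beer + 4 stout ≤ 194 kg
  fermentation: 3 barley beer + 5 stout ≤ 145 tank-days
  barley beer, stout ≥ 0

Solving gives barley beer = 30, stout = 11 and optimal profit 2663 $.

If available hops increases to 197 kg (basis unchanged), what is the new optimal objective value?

2684

Check each constraint at x*: hops 194/194 (tight); fermentation 145/145 (tight).
Dual feasibility on the basic columns requires 5·y_hops + 3·y_fermentation = 62, 4·y_hops + 5·y_fermentation = 73.
This yields shadow prices y_hops = 7, y_fermentation = 9.
Δz = y_hops·Δb = 7 × (3) = 21, so new z* = 2663 + 21 = 2684.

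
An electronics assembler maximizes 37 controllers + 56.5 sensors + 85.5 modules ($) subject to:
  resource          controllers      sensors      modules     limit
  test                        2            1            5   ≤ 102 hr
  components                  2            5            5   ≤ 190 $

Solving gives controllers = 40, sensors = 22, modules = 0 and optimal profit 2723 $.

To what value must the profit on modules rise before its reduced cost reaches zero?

Both test and components are binding at x*.
The binding rows give the dual system: 2·y_test + 2·y_components = 37 and 1·y_test + 5·y_components = 56.5.
Solving: y_test = 9, y_components = 9.5.
modules enters the basis when its profit ≥ yᵀa₃ = 9·5 + 9.5·5 = 92.5.

92.5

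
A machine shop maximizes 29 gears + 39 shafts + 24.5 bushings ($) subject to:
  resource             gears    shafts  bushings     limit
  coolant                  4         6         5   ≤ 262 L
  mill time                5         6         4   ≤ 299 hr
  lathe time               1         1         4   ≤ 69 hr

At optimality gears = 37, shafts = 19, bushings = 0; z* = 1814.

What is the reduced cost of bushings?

-5

Check each constraint at x*: coolant 262/262 (tight); mill time 299/299 (tight); lathe time 56/69 (slack 13).
By complementary slackness, y = 0 for the non-binding constraint.
The binding rows give the dual system: 4·y_coolant + 5·y_mill time = 29 and 6·y_coolant + 6·y_mill time = 39.
Solving: y_coolant = 3.5, y_mill time = 3.
Reduced cost of bushings: c₃ − yᵀa₃ = 24.5 − (3.5·5 + 3·4) = 24.5 − 29.5 = -5.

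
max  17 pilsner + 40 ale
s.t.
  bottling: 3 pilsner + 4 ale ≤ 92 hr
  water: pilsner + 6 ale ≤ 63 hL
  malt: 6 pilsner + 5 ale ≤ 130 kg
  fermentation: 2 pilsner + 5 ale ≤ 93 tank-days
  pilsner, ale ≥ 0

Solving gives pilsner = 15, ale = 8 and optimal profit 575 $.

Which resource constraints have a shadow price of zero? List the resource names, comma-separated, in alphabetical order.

bottling, fermentation

bottling: 77/92 (slack 15)
water: 63/63 (binding)
malt: 130/130 (binding)
fermentation: 70/93 (slack 23)
By complementary slackness, a constraint with positive slack has shadow price 0 → bottling, fermentation.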